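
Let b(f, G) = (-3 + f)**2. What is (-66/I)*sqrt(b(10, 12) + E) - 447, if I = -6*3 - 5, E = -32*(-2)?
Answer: -447 + 66*sqrt(113)/23 ≈ -416.50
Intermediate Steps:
E = 64
I = -23 (I = -18 - 5 = -23)
(-66/I)*sqrt(b(10, 12) + E) - 447 = (-66/(-23))*sqrt((-3 + 10)**2 + 64) - 447 = (-66*(-1/23))*sqrt(7**2 + 64) - 447 = 66*sqrt(49 + 64)/23 - 447 = 66*sqrt(113)/23 - 447 = -447 + 66*sqrt(113)/23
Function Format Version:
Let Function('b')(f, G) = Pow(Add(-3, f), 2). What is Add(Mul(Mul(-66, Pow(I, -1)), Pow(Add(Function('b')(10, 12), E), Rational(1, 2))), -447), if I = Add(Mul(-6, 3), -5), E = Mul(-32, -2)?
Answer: Add(-447, Mul(Rational(66, 23), Pow(113, Rational(1, 2)))) ≈ -416.50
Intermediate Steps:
E = 64
I = -23 (I = Add(-18, -5) = -23)
Add(Mul(Mul(-66, Pow(I, -1)), Pow(Add(Function('b')(10, 12), E), Rational(1, 2))), -447) = Add(Mul(Mul(-66, Pow(-23, -1)), Pow(Add(Pow(Add(-3, 10), 2), 64), Rational(1, 2))), -447) = Add(Mul(Mul(-66, Rational(-1, 23)), Pow(Add(Pow(7, 2), 64), Rational(1, 2))), -447) = Add(Mul(Rational(66, 23), Pow(Add(49, 64), Rational(1, 2))), -447) = Add(Mul(Rational(66, 23), Pow(113, Rational(1, 2))), -447) = Add(-447, Mul(Rational(66, 23), Pow(113, Rational(1, 2))))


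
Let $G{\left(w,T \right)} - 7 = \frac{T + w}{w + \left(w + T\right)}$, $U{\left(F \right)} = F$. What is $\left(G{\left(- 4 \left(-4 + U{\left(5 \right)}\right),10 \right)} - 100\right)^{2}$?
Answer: $8100$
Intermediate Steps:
$G{\left(w,T \right)} = 7 + \frac{T + w}{T + 2 w}$ ($G{\left(w,T \right)} = 7 + \frac{T + w}{w + \left(w + T\right)} = 7 + \frac{T + w}{w + \left(T + w\right)} = 7 + \frac{T + w}{T + 2 w}$)
$\left(G{\left(- 4 \left(-4 + U{\left(5 \right)}\right),10 \right)} - 100\right)^{2} = \left(\frac{8 \cdot 10 + 15 \left(- 4 \left(-4 + 5\right)\right)}{10 + 2 \left(- 4 \left(-4 + 5\right)\right)} - 100\right)^{2} = \left(\frac{80 + 15 \left(\left(-4\right) 1\right)}{10 + 2 \left(\left(-4\right) 1\right)} - 100\right)^{2} = \left(\frac{80 + 15 \left(-4\right)}{10 + 2 \left(-4\right)} - 100\right)^{2} = \left(\frac{80 - 60}{10 - 8} - 100\right)^{2} = \left(\frac{1}{2} \cdot 20 - 100\right)^{2} = \left(10 - 100\right)^{2} = \left(-90\right)^{2} = 8100$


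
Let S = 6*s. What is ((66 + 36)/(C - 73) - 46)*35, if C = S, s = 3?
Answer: -18424/11 ≈ -1674.9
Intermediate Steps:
S = 18 (S = 6*3 = 18)
C = 18
((66 + 36)/(C - 73) - 46)*35 = ((66 + 36)/(18 - 73) - 46)*35 = (102/(-55) - 46)*35 = (102*(-1/55) - 46)*35 = (-102/55 - 46)*35 = -2632/55*35 = -18424/11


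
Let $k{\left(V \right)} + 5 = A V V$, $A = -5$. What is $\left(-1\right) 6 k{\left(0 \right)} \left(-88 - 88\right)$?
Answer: $-5280$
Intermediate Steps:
$k{\left(V \right)} = -5 - 5 V^{2}$ ($k{\left(V \right)} = -5 + - 5 V V = -5 - 5 V^{2}$)
$\left(-1\right) 6 k{\left(0 \right)} \left(-88 - 88\right) = \left(-1\right) 6 \left(-5 - 5 \cdot 0^{2}\right) \left(-88 - 88\right) = - 6 \left(-5 - 0\right) \left(-176\right) = - 6 \left(-5 + 0\right) \left(-176\right) = \left(-6\right) \left(-5\right) \left(-176\right) = 30 \left(-176\right) = -5280$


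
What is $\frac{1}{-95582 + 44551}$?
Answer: $- \frac{1}{51031} \approx -1.9596 \cdot 10^{-5}$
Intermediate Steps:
$\frac{1}{-95582 + 44551} = \frac{1}{-51031} = - \frac{1}{51031}$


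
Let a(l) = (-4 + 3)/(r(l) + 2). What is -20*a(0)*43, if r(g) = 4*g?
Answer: 430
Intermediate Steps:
a(l) = -1/(2 + 4*l) (a(l) = (-4 + 3)/(4*l + 2) = -1/(2 + 4*l))
-20*a(0)*43 = -(-20)/(2 + 4*0)*43 = -(-20)/(2 + 0)*43 = -(-20)/2*43 = -20*(-½)*43 = 10*43 = 430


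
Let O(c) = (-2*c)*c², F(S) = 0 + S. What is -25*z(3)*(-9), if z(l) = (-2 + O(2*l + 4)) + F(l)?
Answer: -449775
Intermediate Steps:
F(S) = S
O(c) = -2*c³
z(l) = -2 + l - 2*(4 + 2*l)³ (z(l) = (-2 - 2*(2*l + 4)³) + l = (-2 - 2*(4 + 2*l)³) + l = -2 + l - 2*(4 + 2*l)³)
-25*z(3)*(-9) = -25*(-2 + 3 - 16*(2 + 3)³)*(-9) = -25*(-2 + 3 - 16*5³)*(-9) = -25*(-2 + 3 - 16*125)*(-9) = -25*(-2 + 3 - 2000)*(-9) = -25*(-1999)*(-9) = 49975*(-9) = -449775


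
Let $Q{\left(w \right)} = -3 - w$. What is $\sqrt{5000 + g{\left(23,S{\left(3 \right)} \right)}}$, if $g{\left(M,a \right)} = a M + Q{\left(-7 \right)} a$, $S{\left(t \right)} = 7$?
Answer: $\sqrt{5189} \approx 72.035$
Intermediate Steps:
$g{\left(M,a \right)} = 4 a + M a$ ($g{\left(M,a \right)} = a M + \left(-3 - -7\right) a = M a + \left(-3 + 7\right) a = M a + 4 a = 4 a + M a$)
$\sqrt{5000 + g{\left(23,S{\left(3 \right)} \right)}} = \sqrt{5000 + 7 \left(4 + 23\right)} = \sqrt{5000 + 7 \cdot 27} = \sqrt{5000 + 189} = \sqrt{5189}$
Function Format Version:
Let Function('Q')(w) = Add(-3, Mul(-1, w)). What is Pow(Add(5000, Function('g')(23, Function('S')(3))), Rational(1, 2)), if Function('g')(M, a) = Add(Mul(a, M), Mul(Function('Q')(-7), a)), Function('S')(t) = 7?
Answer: Pow(5189, Rational(1, 2)) ≈ 72.035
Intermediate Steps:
Function('g')(M, a) = Add(Mul(4, a), Mul(M, a)) (Function('g')(M, a) = Add(Mul(a, M), Mul(Add(-3, Mul(-1, -7)), a)) = Add(Mul(M, a), Mul(Add(-3, 7), a)) = Add(Mul(M, a), Mul(4, a)) = Add(Mul(4, a), Mul(M, a)))
Pow(Add(5000, Function('g')(23, Function('S')(3))), Rational(1, 2)) = Pow(Add(5000, Mul(7, Add(4, 23))), Rational(1, 2)) = Pow(Add(5000, Mul(7, 27)), Rational(1, 2)) = Pow(Add(5000, 189), Rational(1, 2)) = Pow(5189, Rational(1, 2))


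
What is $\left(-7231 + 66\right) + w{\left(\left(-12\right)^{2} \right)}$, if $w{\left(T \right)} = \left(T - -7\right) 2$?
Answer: $-6863$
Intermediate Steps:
$w{\left(T \right)} = 14 + 2 T$ ($w{\left(T \right)} = \left(T + 7\right) 2 = \left(7 + T\right) 2 = 14 + 2 T$)
$\left(-7231 + 66\right) + w{\left(\left(-12\right)^{2} \right)} = \left(-7231 + 66\right) + \left(14 + 2 \left(-12\right)^{2}\right) = -7165 + \left(14 + 2 \cdot 144\right) = -7165 + \left(14 + 288\right) = -7165 + 302 = -6863$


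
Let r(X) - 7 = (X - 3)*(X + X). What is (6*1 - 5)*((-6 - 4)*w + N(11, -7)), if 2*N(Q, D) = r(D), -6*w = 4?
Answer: 481/6 ≈ 80.167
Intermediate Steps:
w = -2/3 (w = -1/6*4 = -2/3 ≈ -0.66667)
r(X) = 7 + 2*X*(-3 + X) (r(X) = 7 + (X - 3)*(X + X) = 7 + (-3 + X)*(2*X) = 7 + 2*X*(-3 + X))
N(Q, D) = 7/2 + D**2 - 3*D (N(Q, D) = (7 - 6*D + 2*D**2)/2 = 7/2 + D**2 - 3*D)
(6*1 - 5)*((-6 - 4)*w + N(11, -7)) = (6*1 - 5)*((-6 - 4)*(-2/3) + (7/2 + (-7)**2 - 3*(-7))) = (6 - 5)*(-10*(-2/3) + (7/2 + 49 + 21)) = 1*(20/3 + 147/2) = 1*(481/6) = 481/6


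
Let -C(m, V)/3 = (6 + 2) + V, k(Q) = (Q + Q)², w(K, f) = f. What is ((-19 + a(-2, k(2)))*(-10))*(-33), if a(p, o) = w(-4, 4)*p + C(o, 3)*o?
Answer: -183150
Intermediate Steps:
k(Q) = 4*Q² (k(Q) = (2*Q)² = 4*Q²)
C(m, V) = -24 - 3*V (C(m, V) = -3*((6 + 2) + V) = -3*(8 + V) = -24 - 3*V)
a(p, o) = -33*o + 4*p (a(p, o) = 4*p + (-24 - 3*3)*o = 4*p + (-24 - 9)*o = 4*p - 33*o = -33*o + 4*p)
((-19 + a(-2, k(2)))*(-10))*(-33) = ((-19 + (-132*2² + 4*(-2)))*(-10))*(-33) = ((-19 + (-132*4 - 8))*(-10))*(-33) = ((-19 + (-33*16 - 8))*(-10))*(-33) = ((-19 + (-528 - 8))*(-10))*(-33) = ((-19 - 536)*(-10))*(-33) = -555*(-10)*(-33) = 5550*(-33) = -183150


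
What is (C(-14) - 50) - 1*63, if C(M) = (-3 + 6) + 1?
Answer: -109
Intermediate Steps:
C(M) = 4 (C(M) = 3 + 1 = 4)
(C(-14) - 50) - 1*63 = (4 - 50) - 1*63 = -46 - 63 = -109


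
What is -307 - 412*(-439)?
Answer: 180561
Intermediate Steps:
-307 - 412*(-439) = -307 + 180868 = 180561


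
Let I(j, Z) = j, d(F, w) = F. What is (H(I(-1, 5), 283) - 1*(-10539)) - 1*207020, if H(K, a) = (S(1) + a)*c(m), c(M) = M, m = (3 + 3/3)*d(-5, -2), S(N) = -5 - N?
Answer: -202021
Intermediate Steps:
m = -20 (m = (3 + 3/3)*(-5) = (3 + 3*(1/3))*(-5) = (3 + 1)*(-5) = 4*(-5) = -20)
H(K, a) = 120 - 20*a (H(K, a) = ((-5 - 1*1) + a)*(-20) = ((-5 - 1) + a)*(-20) = (-6 + a)*(-20) = 120 - 20*a)
(H(I(-1, 5), 283) - 1*(-10539)) - 1*207020 = ((120 - 20*283) - 1*(-10539)) - 1*207020 = ((120 - 5660) + 10539) - 207020 = (-5540 + 10539) - 207020 = 4999 - 207020 = -202021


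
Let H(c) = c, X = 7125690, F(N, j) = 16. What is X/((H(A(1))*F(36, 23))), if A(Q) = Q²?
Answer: 3562845/8 ≈ 4.4536e+5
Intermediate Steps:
X/((H(A(1))*F(36, 23))) = 7125690/((1²*16)) = 7125690/((1*16)) = 7125690/16 = 7125690*(1/16) = 3562845/8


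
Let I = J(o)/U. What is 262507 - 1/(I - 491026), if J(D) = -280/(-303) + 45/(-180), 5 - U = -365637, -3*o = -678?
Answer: 57122087898646712813/217602151173887 ≈ 2.6251e+5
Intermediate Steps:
o = 226 (o = -⅓*(-678) = 226)
U = 365642 (U = 5 - 1*(-365637) = 5 + 365637 = 365642)
J(D) = 817/1212 (J(D) = -280*(-1/303) + 45*(-1/180) = 280/303 - ¼ = 817/1212)
I = 817/443158104 (I = (817/1212)/365642 = (817/1212)*(1/365642) = 817/443158104 ≈ 1.8436e-6)
262507 - 1/(I - 491026) = 262507 - 1/(817/443158104 - 491026) = 262507 - 1/(-217602151173887/443158104) = 262507 - 1*(-443158104/217602151173887) = 262507 + 443158104/217602151173887 = 57122087898646712813/217602151173887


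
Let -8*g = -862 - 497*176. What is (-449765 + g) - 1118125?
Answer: -6227393/4 ≈ -1.5568e+6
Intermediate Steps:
g = 44167/4 (g = -(-862 - 497*176)/8 = -(-862 - 87472)/8 = -1/8*(-88334) = 44167/4 ≈ 11042.)
(-449765 + g) - 1118125 = (-449765 + 44167/4) - 1118125 = -1754893/4 - 1118125 = -6227393/4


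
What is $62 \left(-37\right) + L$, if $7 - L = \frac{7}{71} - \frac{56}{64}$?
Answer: $- \frac{1298575}{568} \approx -2286.2$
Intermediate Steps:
$L = \frac{4417}{568}$ ($L = 7 - \left(\frac{7}{71} - \frac{56}{64}\right) = 7 - \left(7 \cdot \frac{1}{71} - \frac{7}{8}\right) = 7 - \left(\frac{7}{71} - \frac{7}{8}\right) = 7 - - \frac{441}{568} = 7 + \frac{441}{568} = \frac{4417}{568} \approx 7.7764$)
$62 \left(-37\right) + L = 62 \left(-37\right) + \frac{4417}{568} = -2294 + \frac{4417}{568} = - \frac{1298575}{568}$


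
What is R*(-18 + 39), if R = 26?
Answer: 546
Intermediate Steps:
R*(-18 + 39) = 26*(-18 + 39) = 26*21 = 546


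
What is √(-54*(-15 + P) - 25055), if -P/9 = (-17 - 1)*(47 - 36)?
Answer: I*√120473 ≈ 347.09*I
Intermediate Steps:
P = 1782 (P = -9*(-17 - 1)*(47 - 36) = -(-162)*11 = -9*(-198) = 1782)
√(-54*(-15 + P) - 25055) = √(-54*(-15 + 1782) - 25055) = √(-54*1767 - 25055) = √(-95418 - 25055) = √(-120473) = I*√120473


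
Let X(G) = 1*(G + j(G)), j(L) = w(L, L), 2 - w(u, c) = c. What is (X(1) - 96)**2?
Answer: 8836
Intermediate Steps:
w(u, c) = 2 - c
j(L) = 2 - L
X(G) = 2 (X(G) = 1*(G + (2 - G)) = 1*2 = 2)
(X(1) - 96)**2 = (2 - 96)**2 = (-94)**2 = 8836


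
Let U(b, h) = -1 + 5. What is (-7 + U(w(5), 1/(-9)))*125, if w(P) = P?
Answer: -375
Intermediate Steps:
U(b, h) = 4
(-7 + U(w(5), 1/(-9)))*125 = (-7 + 4)*125 = -3*125 = -375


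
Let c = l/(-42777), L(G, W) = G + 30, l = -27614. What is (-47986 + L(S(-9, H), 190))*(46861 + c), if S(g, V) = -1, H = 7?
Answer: -13733518785961/6111 ≈ -2.2473e+9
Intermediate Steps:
L(G, W) = 30 + G
c = 27614/42777 (c = -27614/(-42777) = -27614*(-1/42777) = 27614/42777 ≈ 0.64553)
(-47986 + L(S(-9, H), 190))*(46861 + c) = (-47986 + (30 - 1))*(46861 + 27614/42777) = (-47986 + 29)*(2004600611/42777) = -47957*2004600611/42777 = -13733518785961/6111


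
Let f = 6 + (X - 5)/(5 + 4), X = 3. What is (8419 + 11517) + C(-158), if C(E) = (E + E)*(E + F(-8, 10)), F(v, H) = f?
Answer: 612344/9 ≈ 68038.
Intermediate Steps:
f = 52/9 (f = 6 + (3 - 5)/(5 + 4) = 6 - 2/9 = 52/9 ≈ 5.7778)
F(v, H) = 52/9
C(E) = 2*E*(52/9 + E) (C(E) = (E + E)*(E + 52/9) = (2*E)*(52/9 + E) = 2*E*(52/9 + E))
(8419 + 11517) + C(-158) = (8419 + 11517) + (2/9)*(-158)*(52 + 9*(-158)) = 19936 + (2/9)*(-158)*(52 - 1422) = 19936 + (2/9)*(-158)*(-1370) = 19936 + 432920/9 = 612344/9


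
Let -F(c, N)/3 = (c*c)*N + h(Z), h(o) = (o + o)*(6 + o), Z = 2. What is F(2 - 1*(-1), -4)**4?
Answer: 20736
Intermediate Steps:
h(o) = 2*o*(6 + o) (h(o) = (2*o)*(6 + o) = 2*o*(6 + o))
F(c, N) = -96 - 3*N*c**2 (F(c, N) = -3*((c*c)*N + 2*2*(6 + 2)) = -3*(c**2*N + 2*2*8) = -3*(N*c**2 + 32) = -3*(32 + N*c**2) = -96 - 3*N*c**2)
F(2 - 1*(-1), -4)**4 = (-96 - 3*(-4)*(2 - 1*(-1))**2)**4 = (-96 - 3*(-4)*(2 + 1)**2)**4 = (-96 - 3*(-4)*3**2)**4 = (-96 - 3*(-4)*9)**4 = (-96 + 108)**4 = 12**4 = 20736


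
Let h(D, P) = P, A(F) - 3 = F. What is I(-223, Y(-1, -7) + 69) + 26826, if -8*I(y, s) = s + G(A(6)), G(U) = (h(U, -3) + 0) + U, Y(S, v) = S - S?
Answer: 214533/8 ≈ 26817.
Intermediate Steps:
A(F) = 3 + F
Y(S, v) = 0
G(U) = -3 + U (G(U) = (-3 + 0) + U = -3 + U)
I(y, s) = -¾ - s/8 (I(y, s) = -(s + (-3 + (3 + 6)))/8 = -(s + (-3 + 9))/8 = -(s + 6)/8 = -(6 + s)/8 = -¾ - s/8)
I(-223, Y(-1, -7) + 69) + 26826 = (-¾ - (0 + 69)/8) + 26826 = (-¾ - ⅛*69) + 26826 = (-¾ - 69/8) + 26826 = -75/8 + 26826 = 214533/8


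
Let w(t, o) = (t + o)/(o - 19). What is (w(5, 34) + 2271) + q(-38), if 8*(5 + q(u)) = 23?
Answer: 90859/40 ≈ 2271.5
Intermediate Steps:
w(t, o) = (o + t)/(-19 + o)
q(u) = -17/8 (q(u) = -5 + (⅛)*23 = -5 + 23/8 = -17/8)
(w(5, 34) + 2271) + q(-38) = ((34 + 5)/(-19 + 34) + 2271) - 17/8 = (39/15 + 2271) - 17/8 = ((1/15)*39 + 2271) - 17/8 = (13/5 + 2271) - 17/8 = 11368/5 - 17/8 = 90859/40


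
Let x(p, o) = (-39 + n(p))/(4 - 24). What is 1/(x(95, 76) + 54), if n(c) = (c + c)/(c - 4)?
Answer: 1820/101639 ≈ 0.017907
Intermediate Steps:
n(c) = 2*c/(-4 + c) (n(c) = (2*c)/(-4 + c) = 2*c/(-4 + c))
x(p, o) = 39/20 - p/(10*(-4 + p)) (x(p, o) = (-39 + 2*p/(-4 + p))/(4 - 24) = (-39 + 2*p/(-4 + p))/(-20) = (-39 + 2*p/(-4 + p))*(-1/20) = 39/20 - p/(10*(-4 + p)))
1/(x(95, 76) + 54) = 1/((-156 + 37*95)/(20*(-4 + 95)) + 54) = 1/((1/20)*(-156 + 3515)/91 + 54) = 1/((1/20)*(1/91)*3359 + 54) = 1/(3359/1820 + 54) = 1/(101639/1820) = 1820/101639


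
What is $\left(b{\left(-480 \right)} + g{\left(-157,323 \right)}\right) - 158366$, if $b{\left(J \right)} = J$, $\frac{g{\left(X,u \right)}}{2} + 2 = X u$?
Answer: $-260272$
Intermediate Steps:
$g{\left(X,u \right)} = -4 + 2 X u$
$\left(b{\left(-480 \right)} + g{\left(-157,323 \right)}\right) - 158366 = \left(-480 + \left(-4 + 2 \left(-157\right) 323\right)\right) - 158366 = \left(-480 - 101426\right) - 158366 = -101906 - 158366 = -260272$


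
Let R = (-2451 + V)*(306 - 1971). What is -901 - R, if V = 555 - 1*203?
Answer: -3495736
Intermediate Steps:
V = 352 (V = 555 - 203 = 352)
R = 3494835 (R = (-2451 + 352)*(306 - 1971) = -2099*(-1665) = 3494835)
-901 - R = -901 - 1*3494835 = -901 - 3494835 = -3495736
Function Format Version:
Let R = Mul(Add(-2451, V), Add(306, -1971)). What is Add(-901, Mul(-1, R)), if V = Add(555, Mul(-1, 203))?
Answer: -3495736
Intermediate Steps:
V = 352 (V = Add(555, -203) = 352)
R = 3494835 (R = Mul(Add(-2451, 352), Add(306, -1971)) = Mul(-2099, -1665) = 3494835)
Add(-901, Mul(-1, R)) = Add(-901, Mul(-1, 3494835)) = Add(-901, -3494835) = -3495736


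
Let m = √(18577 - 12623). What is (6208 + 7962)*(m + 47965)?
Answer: 679664050 + 14170*√5954 ≈ 6.8076e+8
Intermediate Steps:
m = √5954 ≈ 77.162
(6208 + 7962)*(m + 47965) = (6208 + 7962)*(√5954 + 47965) = 14170*(47965 + √5954) = 679664050 + 14170*√5954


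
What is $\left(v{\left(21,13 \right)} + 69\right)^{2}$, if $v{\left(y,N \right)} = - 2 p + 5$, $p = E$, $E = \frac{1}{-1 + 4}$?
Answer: $\frac{48400}{9} \approx 5377.8$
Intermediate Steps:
$E = \frac{1}{3} \approx 0.33333$
$p = \frac{1}{3} \approx 0.33333$
$v{\left(y,N \right)} = \frac{13}{3}$ ($v{\left(y,N \right)} = \left(-2\right) \frac{1}{3} + 5 = - \frac{2}{3} + 5 = \frac{13}{3}$)
$\left(v{\left(21,13 \right)} + 69\right)^{2} = \left(\frac{13}{3} + 69\right)^{2} = \left(\frac{220}{3}\right)^{2} = \frac{48400}{9}$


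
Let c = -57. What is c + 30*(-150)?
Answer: -4557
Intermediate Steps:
c + 30*(-150) = -57 + 30*(-150) = -57 - 4500 = -4557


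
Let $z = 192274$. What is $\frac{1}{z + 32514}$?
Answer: $\frac{1}{224788} \approx 4.4486 \cdot 10^{-6}$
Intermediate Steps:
$\frac{1}{z + 32514} = \frac{1}{192274 + 32514} = \frac{1}{224788}$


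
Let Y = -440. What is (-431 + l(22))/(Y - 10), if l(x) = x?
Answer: 409/450 ≈ 0.90889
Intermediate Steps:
(-431 + l(22))/(Y - 10) = (-431 + 22)/(-440 - 10) = -409/(-450) = -409*(-1/450) = 409/450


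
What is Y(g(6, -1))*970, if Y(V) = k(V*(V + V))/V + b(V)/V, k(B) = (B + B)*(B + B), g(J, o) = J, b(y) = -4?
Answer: 10055020/3 ≈ 3.3517e+6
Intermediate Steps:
k(B) = 4*B² (k(B) = (2*B)*(2*B) = 4*B²)
Y(V) = -4/V + 16*V³ (Y(V) = (4*(V*(V + V))²)/V - 4/V = (4*(V*(2*V))²)/V - 4/V = (4*(2*V²)²)/V - 4/V = (4*(4*V⁴))/V - 4/V = (16*V⁴)/V - 4/V = 16*V³ - 4/V = -4/V + 16*V³)
Y(g(6, -1))*970 = (4*(-1 + 4*6⁴)/6)*970 = (4*(⅙)*(-1 + 4*1296))*970 = (4*(⅙)*(-1 + 5184))*970 = (4*(⅙)*5183)*970 = (10366/3)*970 = 10055020/3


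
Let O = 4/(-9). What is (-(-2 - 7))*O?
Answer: -4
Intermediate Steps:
O = -4/9 (O = 4*(-⅑) = -4/9 ≈ -0.44444)
(-(-2 - 7))*O = -(-2 - 7)*(-4/9) = -1*(-9)*(-4/9) = 9*(-4/9) = -4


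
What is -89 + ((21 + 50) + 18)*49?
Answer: 4272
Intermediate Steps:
-89 + ((21 + 50) + 18)*49 = -89 + (71 + 18)*49 = -89 + 89*49 = -89 + 4361 = 4272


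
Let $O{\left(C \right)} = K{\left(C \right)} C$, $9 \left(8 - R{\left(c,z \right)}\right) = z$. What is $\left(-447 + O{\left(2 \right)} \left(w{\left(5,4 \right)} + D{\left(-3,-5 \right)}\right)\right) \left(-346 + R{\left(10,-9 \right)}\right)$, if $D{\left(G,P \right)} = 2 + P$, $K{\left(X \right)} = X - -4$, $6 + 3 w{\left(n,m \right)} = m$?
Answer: $165467$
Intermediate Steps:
$R{\left(c,z \right)} = 8 - \frac{z}{9}$
$w{\left(n,m \right)} = -2 + \frac{m}{3}$
$K{\left(X \right)} = 4 + X$ ($K{\left(X \right)} = X + 4 = 4 + X$)
$O{\left(C \right)} = C \left(4 + C\right)$ ($O{\left(C \right)} = \left(4 + C\right) C = C \left(4 + C\right)$)
$\left(-447 + O{\left(2 \right)} \left(w{\left(5,4 \right)} + D{\left(-3,-5 \right)}\right)\right) \left(-346 + R{\left(10,-9 \right)}\right) = \left(-447 + 2 \left(4 + 2\right) \left(\left(-2 + \frac{1}{3} \cdot 4\right) + \left(2 - 5\right)\right)\right) \left(-346 + \left(8 - -1\right)\right) = \left(-447 + 2 \cdot 6 \left(\left(-2 + \frac{4}{3}\right) - 3\right)\right) \left(-346 + \left(8 + 1\right)\right) = \left(-447 + 12 \left(- \frac{2}{3} - 3\right)\right) \left(-346 + 9\right) = \left(-447 + 12 \left(- \frac{11}{3}\right)\right) \left(-337\right) = \left(-447 - 44\right) \left(-337\right) = \left(-491\right) \left(-337\right) = 165467$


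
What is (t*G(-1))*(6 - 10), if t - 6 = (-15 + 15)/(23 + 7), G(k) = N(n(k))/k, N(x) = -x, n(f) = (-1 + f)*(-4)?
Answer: -192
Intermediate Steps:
n(f) = 4 - 4*f
G(k) = (-4 + 4*k)/k (G(k) = (-(4 - 4*k))/k = (-4 + 4*k)/k)
t = 6 (t = 6 + (-15 + 15)/(23 + 7) = 6 + 0/30 = 6 + 0*(1/30) = 6 + 0 = 6)
(t*G(-1))*(6 - 10) = (6*(4 - 4/(-1)))*(6 - 10) = (6*(4 - 4*(-1)))*(-4) = (6*(4 + 4))*(-4) = (6*8)*(-4) = 48*(-4) = -192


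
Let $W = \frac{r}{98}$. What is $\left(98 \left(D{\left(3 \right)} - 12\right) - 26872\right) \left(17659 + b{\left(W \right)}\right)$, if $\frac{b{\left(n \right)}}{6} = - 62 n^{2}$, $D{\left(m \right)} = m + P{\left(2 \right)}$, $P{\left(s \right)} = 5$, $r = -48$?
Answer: $- \frac{1150131485568}{2401} \approx -4.7902 \cdot 10^{8}$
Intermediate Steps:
$D{\left(m \right)} = 5 + m$ ($D{\left(m \right)} = m + 5 = 5 + m$)
$W = - \frac{24}{49}$ ($W = - \frac{48}{98} = \left(-48\right) \frac{1}{98} = - \frac{24}{49} \approx -0.4898$)
$b{\left(n \right)} = - 372 n^{2}$ ($b{\left(n \right)} = 6 \left(- 62 n^{2}\right) = - 372 n^{2}$)
$\left(98 \left(D{\left(3 \right)} - 12\right) - 26872\right) \left(17659 + b{\left(W \right)}\right) = \left(98 \left(\left(5 + 3\right) - 12\right) - 26872\right) \left(17659 - 372 \left(- \frac{24}{49}\right)^{2}\right) = \left(98 \left(8 - 12\right) - 26872\right) \left(17659 - \frac{214272}{2401}\right) = \left(98 \left(-4\right) - 26872\right) \left(17659 - \frac{214272}{2401}\right) = \left(-392 - 26872\right) \frac{42184987}{2401} = \left(-27264\right) \frac{42184987}{2401} = - \frac{1150131485568}{2401}$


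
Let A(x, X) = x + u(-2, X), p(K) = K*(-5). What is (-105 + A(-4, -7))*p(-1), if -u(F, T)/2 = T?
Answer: -475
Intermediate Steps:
p(K) = -5*K
u(F, T) = -2*T
A(x, X) = x - 2*X
(-105 + A(-4, -7))*p(-1) = (-105 + (-4 - 2*(-7)))*(-5*(-1)) = (-105 + (-4 + 14))*5 = (-105 + 10)*5 = -95*5 = -475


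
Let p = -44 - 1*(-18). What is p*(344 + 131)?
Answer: -12350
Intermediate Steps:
p = -26 (p = -44 + 18 = -26)
p*(344 + 131) = -26*(344 + 131) = -26*475 = -12350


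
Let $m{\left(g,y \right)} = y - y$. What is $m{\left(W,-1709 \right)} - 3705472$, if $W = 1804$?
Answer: $-3705472$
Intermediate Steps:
$m{\left(g,y \right)} = 0$
$m{\left(W,-1709 \right)} - 3705472 = 0 - 3705472 = -3705472$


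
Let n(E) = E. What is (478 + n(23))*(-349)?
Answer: -174849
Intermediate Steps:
(478 + n(23))*(-349) = (478 + 23)*(-349) = 501*(-349) = -174849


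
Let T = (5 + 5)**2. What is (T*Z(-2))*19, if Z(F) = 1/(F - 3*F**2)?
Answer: -950/7 ≈ -135.71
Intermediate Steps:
T = 100 (T = 10**2 = 100)
(T*Z(-2))*19 = (100*(-1/(-2*(-1 + 3*(-2)))))*19 = (100*(-1*(-1/2)/(-1 - 6)))*19 = (100*(-1*(-1/2)/(-7)))*19 = (100*(-1*(-1/2)*(-1/7)))*19 = (100*(-1/14))*19 = -50/7*19 = -950/7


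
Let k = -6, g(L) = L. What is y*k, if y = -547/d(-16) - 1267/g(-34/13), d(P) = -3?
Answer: -68011/17 ≈ -4000.6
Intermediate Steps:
y = 68011/102 (y = -547/(-3) - 1267/((-34/13)) = -547*(-1/3) - 1267/((-34*1/13)) = 547/3 - 1267/(-34/13) = 547/3 - 1267*(-13/34) = 547/3 + 16471/34 = 68011/102 ≈ 666.77)
y*k = (68011/102)*(-6) = -68011/17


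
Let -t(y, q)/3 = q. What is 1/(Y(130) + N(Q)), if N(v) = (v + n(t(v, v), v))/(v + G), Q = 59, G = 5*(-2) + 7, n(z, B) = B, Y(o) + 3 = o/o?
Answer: 28/3 ≈ 9.3333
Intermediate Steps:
Y(o) = -2 (Y(o) = -3 + o/o = -3 + 1 = -2)
t(y, q) = -3*q
G = -3 (G = -10 + 7 = -3)
N(v) = 2*v/(-3 + v) (N(v) = (v + v)/(v - 3) = (2*v)/(-3 + v) = 2*v/(-3 + v))
1/(Y(130) + N(Q)) = 1/(-2 + 2*59/(-3 + 59)) = 1/(-2 + 2*59/56) = 1/(-2 + 2*59*(1/56)) = 1/(-2 + 59/28) = 1/(3/28) = 28/3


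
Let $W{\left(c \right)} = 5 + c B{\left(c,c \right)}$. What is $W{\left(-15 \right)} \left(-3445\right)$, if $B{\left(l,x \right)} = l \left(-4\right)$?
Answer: $3083275$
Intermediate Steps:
$B{\left(l,x \right)} = - 4 l$
$W{\left(c \right)} = 5 - 4 c^{2}$ ($W{\left(c \right)} = 5 + c \left(- 4 c\right) = 5 - 4 c^{2}$)
$W{\left(-15 \right)} \left(-3445\right) = \left(5 - 4 \left(-15\right)^{2}\right) \left(-3445\right) = \left(5 - 900\right) \left(-3445\right) = \left(-895\right) \left(-3445\right) = 3083275$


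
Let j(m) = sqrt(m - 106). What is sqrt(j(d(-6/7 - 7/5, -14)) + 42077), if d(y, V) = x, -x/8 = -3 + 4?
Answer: sqrt(42077 + I*sqrt(114)) ≈ 205.13 + 0.026*I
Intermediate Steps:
x = -8 (x = -8*(-3 + 4) = -8*1 = -8)
d(y, V) = -8
j(m) = sqrt(-106 + m)
sqrt(j(d(-6/7 - 7/5, -14)) + 42077) = sqrt(sqrt(-106 - 8) + 42077) = sqrt(sqrt(-114) + 42077) = sqrt(I*sqrt(114) + 42077) = sqrt(42077 + I*sqrt(114))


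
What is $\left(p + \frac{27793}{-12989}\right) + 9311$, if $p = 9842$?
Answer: $\frac{248750524}{12989} \approx 19151.0$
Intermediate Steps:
$\left(p + \frac{27793}{-12989}\right) + 9311 = \left(9842 + \frac{27793}{-12989}\right) + 9311 = \left(9842 + 27793 \left(- \frac{1}{12989}\right)\right) + 9311 = \left(9842 - \frac{27793}{12989}\right) + 9311 = \frac{127809945}{12989} + 9311 = \frac{248750524}{12989}$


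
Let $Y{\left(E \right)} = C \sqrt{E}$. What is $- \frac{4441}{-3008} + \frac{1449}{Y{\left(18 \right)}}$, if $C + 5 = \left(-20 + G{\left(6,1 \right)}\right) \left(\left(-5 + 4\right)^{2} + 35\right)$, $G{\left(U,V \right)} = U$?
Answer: $\frac{4441}{3008} - \frac{483 \sqrt{2}}{1018} \approx 0.80541$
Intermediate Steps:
$C = -509$ ($C = -5 + \left(-20 + 6\right) \left(\left(-5 + 4\right)^{2} + 35\right) = -5 - 14 \left(\left(-1\right)^{2} + 35\right) = -5 - 14 \left(1 + 35\right) = -5 - 504 = -509$)
$Y{\left(E \right)} = - 509 \sqrt{E}$
$- \frac{4441}{-3008} + \frac{1449}{Y{\left(18 \right)}} = - \frac{4441}{-3008} + \frac{1449}{\left(-509\right) \sqrt{18}} = \left(-4441\right) \left(- \frac{1}{3008}\right) + \frac{1449}{\left(-509\right) 3 \sqrt{2}} = \frac{4441}{3008} + \frac{1449}{\left(-1527\right) \sqrt{2}} = \frac{4441}{3008} + 1449 \left(- \frac{\sqrt{2}}{3054}\right) = \frac{4441}{3008} - \frac{483 \sqrt{2}}{1018}$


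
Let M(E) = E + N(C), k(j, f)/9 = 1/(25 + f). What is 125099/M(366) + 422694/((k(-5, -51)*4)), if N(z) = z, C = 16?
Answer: -116491479/382 ≈ -3.0495e+5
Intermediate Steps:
k(j, f) = 9/(25 + f)
M(E) = 16 + E (M(E) = E + 16 = 16 + E)
125099/M(366) + 422694/((k(-5, -51)*4)) = 125099/(16 + 366) + 422694/(((9/(25 - 51))*4)) = 125099/382 + 422694/(((9/(-26))*4)) = 125099*(1/382) + 422694/(((9*(-1/26))*4)) = 125099/382 + 422694/((-9/26*4)) = 125099/382 + 422694/(-18/13) = 125099/382 + 422694*(-13/18) = 125099/382 - 305279 = -116491479/382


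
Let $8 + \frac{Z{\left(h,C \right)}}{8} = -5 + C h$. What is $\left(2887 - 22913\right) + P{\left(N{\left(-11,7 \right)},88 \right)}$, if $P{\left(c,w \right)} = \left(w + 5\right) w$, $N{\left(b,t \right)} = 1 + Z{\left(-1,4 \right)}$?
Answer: $-11842$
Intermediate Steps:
$Z{\left(h,C \right)} = -104 + 8 C h$ ($Z{\left(h,C \right)} = -64 + 8 \left(-5 + C h\right) = -64 + \left(-40 + 8 C h\right) = -104 + 8 C h$)
$N{\left(b,t \right)} = -135$ ($N{\left(b,t \right)} = 1 - \left(104 - -32\right) = 1 - 136 = -135$)
$P{\left(c,w \right)} = w \left(5 + w\right)$ ($P{\left(c,w \right)} = \left(5 + w\right) w = w \left(5 + w\right)$)
$\left(2887 - 22913\right) + P{\left(N{\left(-11,7 \right)},88 \right)} = \left(2887 - 22913\right) + 88 \left(5 + 88\right) = -20026 + 88 \cdot 93 = -20026 + 8184 = -11842$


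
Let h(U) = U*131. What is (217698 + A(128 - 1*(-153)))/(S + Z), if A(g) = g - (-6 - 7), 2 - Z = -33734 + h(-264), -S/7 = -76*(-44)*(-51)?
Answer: 27249/157766 ≈ 0.17272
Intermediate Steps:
h(U) = 131*U
S = 1193808 (S = -7*(-76*(-44))*(-51) = -23408*(-51) = -7*(-170544) = 1193808)
Z = 68320 (Z = 2 - (-33734 + 131*(-264)) = 2 - (-33734 - 34584) = 2 - 1*(-68318) = 2 + 68318 = 68320)
A(g) = 13 + g (A(g) = g - 1*(-13) = g + 13 = 13 + g)
(217698 + A(128 - 1*(-153)))/(S + Z) = (217698 + (13 + (128 - 1*(-153))))/(1193808 + 68320) = (217698 + (13 + (128 + 153)))/1262128 = (217698 + (13 + 281))*(1/1262128) = (217698 + 294)*(1/1262128) = 217992*(1/1262128) = 27249/157766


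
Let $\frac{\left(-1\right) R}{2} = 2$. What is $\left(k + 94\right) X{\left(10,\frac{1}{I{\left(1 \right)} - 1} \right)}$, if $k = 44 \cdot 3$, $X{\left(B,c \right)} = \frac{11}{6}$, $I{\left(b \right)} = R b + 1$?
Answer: $\frac{1243}{3} \approx 414.33$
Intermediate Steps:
$R = -4$ ($R = \left(-2\right) 2 = -4$)
$I{\left(b \right)} = 1 - 4 b$ ($I{\left(b \right)} = - 4 b + 1 = 1 - 4 b$)
$X{\left(B,c \right)} = \frac{11}{6}$ ($X{\left(B,c \right)} = 11 \cdot \frac{1}{6} = \frac{11}{6}$)
$k = 132$
$\left(k + 94\right) X{\left(10,\frac{1}{I{\left(1 \right)} - 1} \right)} = \left(132 + 94\right) \frac{11}{6} = 226 \cdot \frac{11}{6} = \frac{1243}{3}$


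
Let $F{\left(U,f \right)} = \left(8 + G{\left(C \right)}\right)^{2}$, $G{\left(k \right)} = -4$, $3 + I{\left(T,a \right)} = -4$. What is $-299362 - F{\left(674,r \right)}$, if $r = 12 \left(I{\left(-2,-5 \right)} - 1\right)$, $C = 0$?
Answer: $-299378$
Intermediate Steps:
$I{\left(T,a \right)} = -7$ ($I{\left(T,a \right)} = -3 - 4 = -7$)
$r = -96$ ($r = 12 \left(-7 - 1\right) = 12 \left(-8\right) = -96$)
$F{\left(U,f \right)} = 16$ ($F{\left(U,f \right)} = \left(8 - 4\right)^{2} = 4^{2} = 16$)
$-299362 - F{\left(674,r \right)} = -299362 - 16 = -299378$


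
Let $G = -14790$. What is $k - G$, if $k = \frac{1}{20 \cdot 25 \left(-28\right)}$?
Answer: $\frac{207059999}{14000} \approx 14790.0$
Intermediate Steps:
$k = - \frac{1}{14000}$ ($k = \frac{1}{500 \left(-28\right)} = \frac{1}{-14000} = - \frac{1}{14000} \approx -7.1429 \cdot 10^{-5}$)
$k - G = - \frac{1}{14000} - -14790 = - \frac{1}{14000} + 14790 = \frac{207059999}{14000}$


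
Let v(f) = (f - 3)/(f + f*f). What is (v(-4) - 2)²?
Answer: 961/144 ≈ 6.6736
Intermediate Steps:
v(f) = (-3 + f)/(f + f²)
(v(-4) - 2)² = ((-3 - 4)/((-4)*(1 - 4)) - 2)² = (-¼*(-7)/(-3) - 2)² = (-¼*(-⅓)*(-7) - 2)² = (-7/12 - 2)² = (-31/12)² = 961/144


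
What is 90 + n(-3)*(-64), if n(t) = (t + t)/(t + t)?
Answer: 26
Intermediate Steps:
n(t) = 1 (n(t) = (2*t)/((2*t)) = (2*t)*(1/(2*t)) = 1)
90 + n(-3)*(-64) = 90 + 1*(-64) = 90 - 64 = 26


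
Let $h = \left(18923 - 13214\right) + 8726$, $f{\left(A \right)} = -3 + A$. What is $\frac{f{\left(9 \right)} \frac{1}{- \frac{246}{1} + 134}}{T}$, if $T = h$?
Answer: $- \frac{3}{808360} \approx -3.7112 \cdot 10^{-6}$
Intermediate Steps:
$h = 14435$ ($h = 5709 + 8726 = 14435$)
$T = 14435$
$\frac{f{\left(9 \right)} \frac{1}{- \frac{246}{1} + 134}}{T} = \frac{\left(-3 + 9\right) \frac{1}{- \frac{246}{1} + 134}}{14435} = \frac{6}{\left(-246\right) 1 + 134} \cdot \frac{1}{14435} = \frac{6}{-246 + 134} \cdot \frac{1}{14435} = \frac{6}{-112} \cdot \frac{1}{14435} = 6 \left(- \frac{1}{112}\right) \frac{1}{14435} = \left(- \frac{3}{56}\right) \frac{1}{14435} = - \frac{3}{808360}$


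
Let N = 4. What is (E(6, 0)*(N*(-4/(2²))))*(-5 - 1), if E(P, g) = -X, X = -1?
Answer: 24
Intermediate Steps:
E(P, g) = 1 (E(P, g) = -1*(-1) = 1)
(E(6, 0)*(N*(-4/(2²))))*(-5 - 1) = (1*(4*(-4/(2²))))*(-5 - 1) = (1*(4*(-4/4)))*(-6) = (1*(4*(-4*¼)))*(-6) = (1*(4*(-1)))*(-6) = (1*(-4))*(-6) = -4*(-6) = 24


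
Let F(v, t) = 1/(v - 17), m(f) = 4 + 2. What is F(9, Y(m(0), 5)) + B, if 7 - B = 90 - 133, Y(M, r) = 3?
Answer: 399/8 ≈ 49.875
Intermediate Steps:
m(f) = 6
B = 50 (B = 7 - (90 - 133) = 7 - 1*(-43) = 7 + 43 = 50)
F(v, t) = 1/(-17 + v)
F(9, Y(m(0), 5)) + B = 1/(-17 + 9) + 50 = 1/(-8) + 50 = -⅛ + 50 = 399/8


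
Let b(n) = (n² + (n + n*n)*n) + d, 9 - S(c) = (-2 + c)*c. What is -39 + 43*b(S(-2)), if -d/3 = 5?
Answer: -555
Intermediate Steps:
S(c) = 9 - c*(-2 + c) (S(c) = 9 - (-2 + c)*c = 9 - c*(-2 + c))
d = -15 (d = -3*5 = -15)
b(n) = -15 + n² + n*(n + n²) (b(n) = (n² + (n + n*n)*n) - 15 = (n² + (n + n²)*n) - 15 = (n² + n*(n + n²)) - 15 = -15 + n² + n*(n + n²))
-39 + 43*b(S(-2)) = -39 + 43*(-15 + (9 - 1*(-2)² + 2*(-2))³ + 2*(9 - 1*(-2)² + 2*(-2))²) = -39 + 43*(-15 + (9 - 1*4 - 4)³ + 2*(9 - 1*4 - 4)²) = -39 + 43*(-15 + (9 - 4 - 4)³ + 2*(9 - 4 - 4)²) = -39 + 43*(-15 + 1³ + 2*1²) = -39 + 43*(-15 + 1 + 2*1) = -39 + 43*(-15 + 1 + 2) = -39 + 43*(-12) = -39 - 516 = -555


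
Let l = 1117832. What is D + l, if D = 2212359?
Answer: 3330191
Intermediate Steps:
D + l = 2212359 + 1117832 = 3330191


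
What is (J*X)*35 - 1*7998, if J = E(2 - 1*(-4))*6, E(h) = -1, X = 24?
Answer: -13038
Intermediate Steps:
J = -6 (J = -1*6 = -6)
(J*X)*35 - 1*7998 = -6*24*35 - 1*7998 = -144*35 - 7998 = -5040 - 7998 = -13038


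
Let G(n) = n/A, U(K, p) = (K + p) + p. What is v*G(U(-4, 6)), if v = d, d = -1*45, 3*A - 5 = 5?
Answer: -108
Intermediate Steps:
A = 10/3 (A = 5/3 + (⅓)*5 = 5/3 + 5/3 = 10/3 ≈ 3.3333)
U(K, p) = K + 2*p
G(n) = 3*n/10 (G(n) = n/(10/3) = n*(3/10) = 3*n/10)
d = -45
v = -45
v*G(U(-4, 6)) = -27*(-4 + 2*6)/2 = -27*(-4 + 12)/2 = -27*8/2 = -45*12/5 = -108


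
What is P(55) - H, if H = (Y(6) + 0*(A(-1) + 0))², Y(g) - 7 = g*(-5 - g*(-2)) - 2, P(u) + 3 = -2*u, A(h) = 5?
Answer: -2322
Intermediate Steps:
P(u) = -3 - 2*u
Y(g) = 5 + g*(-5 + 2*g) (Y(g) = 7 + (g*(-5 - g*(-2)) - 2) = 7 + (g*(-5 - (-2)*g) - 2) = 7 + (g*(-5 + 2*g) - 2) = 7 + (-2 + g*(-5 + 2*g)) = 5 + g*(-5 + 2*g))
H = 2209 (H = ((5 - 5*6 + 2*6²) + 0*(5 + 0))² = ((5 - 30 + 2*36) + 0*5)² = ((5 - 30 + 72) + 0)² = (47 + 0)² = 47² = 2209)
P(55) - H = (-3 - 2*55) - 1*2209 = (-3 - 110) - 2209 = -113 - 2209 = -2322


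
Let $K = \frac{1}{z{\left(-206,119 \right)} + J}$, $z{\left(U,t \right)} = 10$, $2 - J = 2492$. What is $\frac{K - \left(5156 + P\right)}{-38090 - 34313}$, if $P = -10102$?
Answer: $- \frac{12266079}{179559440} \approx -0.068312$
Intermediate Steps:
$J = -2490$ ($J = 2 - 2492 = -2490$)
$K = - \frac{1}{2480}$ ($K = \frac{1}{10 - 2490} = \frac{1}{-2480} = - \frac{1}{2480} \approx -0.00040323$)
$\frac{K - \left(5156 + P\right)}{-38090 - 34313} = \frac{- \frac{1}{2480} - -4946}{-38090 - 34313} = \frac{- \frac{1}{2480} + \left(-5156 + 10102\right)}{-72403} = \left(- \frac{1}{2480} + 4946\right) \left(- \frac{1}{72403}\right) = \frac{12266079}{2480} \left(- \frac{1}{72403}\right) = - \frac{12266079}{179559440}$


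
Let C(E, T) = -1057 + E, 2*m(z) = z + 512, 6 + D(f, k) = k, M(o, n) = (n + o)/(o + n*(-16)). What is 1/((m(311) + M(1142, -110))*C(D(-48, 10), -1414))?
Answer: -2902/1258550865 ≈ -2.3058e-6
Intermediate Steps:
M(o, n) = (n + o)/(o - 16*n)
D(f, k) = -6 + k
m(z) = 256 + z/2 (m(z) = (z + 512)/2 = (512 + z)/2 = 256 + z/2)
1/((m(311) + M(1142, -110))*C(D(-48, 10), -1414)) = 1/(((256 + (½)*311) + (-1*(-110) - 1*1142)/(-1*1142 + 16*(-110)))*(-1057 + (-6 + 10))) = 1/(((256 + 311/2) + (110 - 1142)/(-1142 - 1760))*(-1057 + 4)) = 1/((823/2 - 1032/(-2902))*(-1053)) = -1/1053/(823/2 - 1/2902*(-1032)) = -1/1053/(823/2 + 516/1451) = -1/1053/(1195205/2902) = (2902/1195205)*(-1/1053) = -2902/1258550865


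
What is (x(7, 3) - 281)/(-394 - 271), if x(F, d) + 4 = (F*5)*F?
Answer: 8/133 ≈ 0.060150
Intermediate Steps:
x(F, d) = -4 + 5*F**2 (x(F, d) = -4 + (F*5)*F = -4 + (5*F)*F = -4 + 5*F**2)
(x(7, 3) - 281)/(-394 - 271) = ((-4 + 5*7**2) - 281)/(-394 - 271) = ((-4 + 5*49) - 281)/(-665) = ((-4 + 245) - 281)*(-1/665) = (241 - 281)*(-1/665) = -40*(-1/665) = 8/133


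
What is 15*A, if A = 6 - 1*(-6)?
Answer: 180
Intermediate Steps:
A = 12 (A = 6 + 6 = 12)
15*A = 15*12 = 180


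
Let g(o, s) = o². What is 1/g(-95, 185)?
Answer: 1/9025 ≈ 0.00011080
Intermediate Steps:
1/g(-95, 185) = 1/((-95)²) = 1/9025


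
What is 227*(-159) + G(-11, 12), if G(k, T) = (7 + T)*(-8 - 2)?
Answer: -36283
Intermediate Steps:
G(k, T) = -70 - 10*T (G(k, T) = (7 + T)*(-10) = -70 - 10*T)
227*(-159) + G(-11, 12) = 227*(-159) + (-70 - 10*12) = -36093 + (-70 - 120) = -36093 - 190 = -36283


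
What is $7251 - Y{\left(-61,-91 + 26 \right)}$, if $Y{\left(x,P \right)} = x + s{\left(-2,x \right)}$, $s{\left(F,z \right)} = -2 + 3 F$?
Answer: $7320$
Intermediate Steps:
$Y{\left(x,P \right)} = -8 + x$ ($Y{\left(x,P \right)} = x + \left(-2 + 3 \left(-2\right)\right) = x - 8 = -8 + x$)
$7251 - Y{\left(-61,-91 + 26 \right)} = 7251 - \left(-8 - 61\right) = 7251 - -69 = 7251 + 69 = 7320$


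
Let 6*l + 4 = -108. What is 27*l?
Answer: -504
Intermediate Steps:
l = -56/3 (l = -2/3 + (1/6)*(-108) = -2/3 - 18 = -56/3 ≈ -18.667)
27*l = 27*(-56/3) = -504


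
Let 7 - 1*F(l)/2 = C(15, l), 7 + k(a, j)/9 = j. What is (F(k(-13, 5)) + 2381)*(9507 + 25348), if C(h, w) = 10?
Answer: 82780625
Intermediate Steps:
k(a, j) = -63 + 9*j
F(l) = -6 (F(l) = 14 - 2*10 = 14 - 20 = -6)
(F(k(-13, 5)) + 2381)*(9507 + 25348) = (-6 + 2381)*(9507 + 25348) = 2375*34855 = 82780625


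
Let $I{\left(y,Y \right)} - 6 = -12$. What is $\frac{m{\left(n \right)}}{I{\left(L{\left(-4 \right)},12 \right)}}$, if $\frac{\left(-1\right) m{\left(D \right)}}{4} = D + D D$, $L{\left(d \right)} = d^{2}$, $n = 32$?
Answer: $704$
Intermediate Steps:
$I{\left(y,Y \right)} = -6$ ($I{\left(y,Y \right)} = 6 - 12 = -6$)
$m{\left(D \right)} = - 4 D - 4 D^{2}$ ($m{\left(D \right)} = - 4 \left(D + D D\right) = - 4 \left(D + D^{2}\right) = - 4 D - 4 D^{2}$)
$\frac{m{\left(n \right)}}{I{\left(L{\left(-4 \right)},12 \right)}} = \frac{\left(-4\right) 32 \left(1 + 32\right)}{-6} = \left(-4\right) 32 \cdot 33 \left(- \frac{1}{6}\right) = \left(-4224\right) \left(- \frac{1}{6}\right) = 704$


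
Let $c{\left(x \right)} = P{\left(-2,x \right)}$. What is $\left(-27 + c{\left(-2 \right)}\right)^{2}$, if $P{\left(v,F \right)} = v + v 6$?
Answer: $1681$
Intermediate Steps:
$P{\left(v,F \right)} = 7 v$ ($P{\left(v,F \right)} = v + 6 v = 7 v$)
$c{\left(x \right)} = -14$ ($c{\left(x \right)} = 7 \left(-2\right) = -14$)
$\left(-27 + c{\left(-2 \right)}\right)^{2} = \left(-27 - 14\right)^{2} = \left(-41\right)^{2} = 1681$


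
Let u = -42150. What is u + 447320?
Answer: 405170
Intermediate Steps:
u + 447320 = -42150 + 447320 = 405170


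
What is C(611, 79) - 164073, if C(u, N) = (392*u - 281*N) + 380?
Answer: 53620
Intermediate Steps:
C(u, N) = 380 - 281*N + 392*u (C(u, N) = (-281*N + 392*u) + 380 = 380 - 281*N + 392*u)
C(611, 79) - 164073 = (380 - 281*79 + 392*611) - 164073 = (380 - 22199 + 239512) - 164073 = 217693 - 164073 = 53620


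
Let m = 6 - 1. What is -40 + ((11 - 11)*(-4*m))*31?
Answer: -40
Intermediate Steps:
m = 5
-40 + ((11 - 11)*(-4*m))*31 = -40 + ((11 - 11)*(-4*5))*31 = -40 + (0*(-20))*31 = -40 + 0*31 = -40 + 0 = -40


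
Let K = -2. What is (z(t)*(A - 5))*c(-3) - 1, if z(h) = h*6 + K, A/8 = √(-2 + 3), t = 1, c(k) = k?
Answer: -37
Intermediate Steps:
A = 8 (A = 8*√(-2 + 3) = 8*√1 = 8*1 = 8)
z(h) = -2 + 6*h (z(h) = h*6 - 2 = 6*h - 2 = -2 + 6*h)
(z(t)*(A - 5))*c(-3) - 1 = ((-2 + 6*1)*(8 - 5))*(-3) - 1 = ((-2 + 6)*3)*(-3) - 1 = (4*3)*(-3) - 1 = 12*(-3) - 1 = -36 - 1 = -37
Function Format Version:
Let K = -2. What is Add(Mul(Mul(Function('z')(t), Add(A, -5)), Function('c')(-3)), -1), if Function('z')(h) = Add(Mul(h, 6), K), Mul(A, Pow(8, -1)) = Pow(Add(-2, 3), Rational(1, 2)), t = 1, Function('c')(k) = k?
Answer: -37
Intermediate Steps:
A = 8 (A = Mul(8, Pow(Add(-2, 3), Rational(1, 2))) = Mul(8, Pow(1, Rational(1, 2))) = Mul(8, 1) = 8)
Function('z')(h) = Add(-2, Mul(6, h)) (Function('z')(h) = Add(Mul(h, 6), -2) = Add(Mul(6, h), -2) = Add(-2, Mul(6, h)))
Add(Mul(Mul(Function('z')(t), Add(A, -5)), Function('c')(-3)), -1) = Add(Mul(Mul(Add(-2, Mul(6, 1)), Add(8, -5)), -3), -1) = Add(Mul(Mul(Add(-2, 6), 3), -3), -1) = Add(Mul(Mul(4, 3), -3), -1) = Add(Mul(12, -3), -1) = Add(-36, -1) = -37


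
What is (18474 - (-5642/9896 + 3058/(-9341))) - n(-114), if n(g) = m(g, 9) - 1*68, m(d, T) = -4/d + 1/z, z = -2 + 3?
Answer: 48848504567645/2634498276 ≈ 18542.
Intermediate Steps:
z = 1
m(d, T) = 1 - 4/d (m(d, T) = -4/d + 1/1 = -4/d + 1*1 = -4/d + 1 = 1 - 4/d)
n(g) = -68 + (-4 + g)/g (n(g) = (-4 + g)/g - 1*68 = (-4 + g)/g - 68 = -68 + (-4 + g)/g)
(18474 - (-5642/9896 + 3058/(-9341))) - n(-114) = (18474 - (-5642/9896 + 3058/(-9341))) - (-67 - 4/(-114)) = (18474 - (-5642*1/9896 + 3058*(-1/9341))) - (-67 - 4*(-1/114)) = (18474 - (-2821/4948 - 3058/9341)) - (-67 + 2/57) = (18474 - 1*(-41481945/46219268)) - 1*(-3817/57) = (18474 + 41481945/46219268) + 3817/57 = 853896238977/46219268 + 3817/57 = 48848504567645/2634498276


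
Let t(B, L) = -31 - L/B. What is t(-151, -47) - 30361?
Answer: -4589239/151 ≈ -30392.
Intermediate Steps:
t(B, L) = -31 - L/B
t(-151, -47) - 30361 = (-31 - 1*(-47)/(-151)) - 30361 = (-31 - 1*(-47)*(-1/151)) - 30361 = (-31 - 47/151) - 30361 = -4728/151 - 30361 = -4589239/151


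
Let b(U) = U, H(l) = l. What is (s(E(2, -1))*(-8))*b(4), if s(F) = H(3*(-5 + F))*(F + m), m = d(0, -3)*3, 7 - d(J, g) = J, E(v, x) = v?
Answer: 6624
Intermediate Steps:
d(J, g) = 7 - J
m = 21 (m = (7 - 1*0)*3 = (7 + 0)*3 = 7*3 = 21)
s(F) = (-15 + 3*F)*(21 + F) (s(F) = (3*(-5 + F))*(F + 21) = (-15 + 3*F)*(21 + F))
(s(E(2, -1))*(-8))*b(4) = ((3*(-5 + 2)*(21 + 2))*(-8))*4 = ((3*(-3)*23)*(-8))*4 = -207*(-8)*4 = 1656*4 = 6624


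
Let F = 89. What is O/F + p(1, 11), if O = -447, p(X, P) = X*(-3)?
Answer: -714/89 ≈ -8.0225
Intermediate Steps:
p(X, P) = -3*X
O/F + p(1, 11) = -447/89 - 3*1 = -447*1/89 - 3 = -447/89 - 3 = -714/89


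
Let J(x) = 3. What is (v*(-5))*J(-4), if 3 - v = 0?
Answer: -45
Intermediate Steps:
v = 3 (v = 3 - 1*0 = 3 + 0 = 3)
(v*(-5))*J(-4) = (3*(-5))*3 = -15*3 = -45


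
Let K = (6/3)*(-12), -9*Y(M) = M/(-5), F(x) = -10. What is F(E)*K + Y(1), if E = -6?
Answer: 10801/45 ≈ 240.02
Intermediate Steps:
Y(M) = M/45 (Y(M) = -M/(9*(-5)) = -M*(-1)/(9*5) = -(-1)*M/45 = M/45)
K = -24 (K = (6*(⅓))*(-12) = 2*(-12) = -24)
F(E)*K + Y(1) = -10*(-24) + (1/45)*1 = 240 + 1/45 = 10801/45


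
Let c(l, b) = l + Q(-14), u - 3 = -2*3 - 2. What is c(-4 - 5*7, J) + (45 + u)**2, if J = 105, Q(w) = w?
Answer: 1547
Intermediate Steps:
u = -5 (u = 3 + (-2*3 - 2) = 3 + (-6 - 2) = 3 - 8 = -5)
c(l, b) = -14 + l (c(l, b) = l - 14 = -14 + l)
c(-4 - 5*7, J) + (45 + u)**2 = (-14 + (-4 - 5*7)) + (45 - 5)**2 = (-14 + (-4 - 35)) + 40**2 = (-14 - 39) + 1600 = -53 + 1600 = 1547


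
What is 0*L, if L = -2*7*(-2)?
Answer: 0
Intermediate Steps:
L = 28 (L = -14*(-2) = 28)
0*L = 0*28 = 0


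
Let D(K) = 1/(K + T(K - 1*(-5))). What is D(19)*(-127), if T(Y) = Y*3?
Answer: -127/91 ≈ -1.3956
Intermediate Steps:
T(Y) = 3*Y
D(K) = 1/(15 + 4*K) (D(K) = 1/(K + 3*(K - 1*(-5))) = 1/(K + 3*(K + 5)) = 1/(K + 3*(5 + K)) = 1/(K + (15 + 3*K)) = 1/(15 + 4*K))
D(19)*(-127) = -127/(15 + 4*19) = -127/(15 + 76) = -127/91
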